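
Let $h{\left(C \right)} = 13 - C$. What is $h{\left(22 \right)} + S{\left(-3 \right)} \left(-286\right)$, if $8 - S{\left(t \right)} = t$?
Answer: $-3155$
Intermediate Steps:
$S{\left(t \right)} = 8 - t$
$h{\left(22 \right)} + S{\left(-3 \right)} \left(-286\right) = \left(13 - 22\right) + \left(8 - -3\right) \left(-286\right) = \left(13 - 22\right) + \left(8 + 3\right) \left(-286\right) = -9 + 11 \left(-286\right) = -9 - 3146 = -3155$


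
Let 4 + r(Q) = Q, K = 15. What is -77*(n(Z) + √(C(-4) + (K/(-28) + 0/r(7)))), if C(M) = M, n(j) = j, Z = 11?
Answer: -847 - 11*I*√889/2 ≈ -847.0 - 163.99*I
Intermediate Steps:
r(Q) = -4 + Q
-77*(n(Z) + √(C(-4) + (K/(-28) + 0/r(7)))) = -77*(11 + √(-4 + (15/(-28) + 0/(-4 + 7)))) = -77*(11 + √(-4 + (15*(-1/28) + 0/3))) = -77*(11 + √(-4 + (-15/28 + 0*(⅓)))) = -77*(11 + √(-4 + (-15/28 + 0))) = -77*(11 + √(-4 - 15/28)) = -77*(11 + √(-127/28)) = -77*(11 + I*√889/14) = -847 - 11*I*√889/2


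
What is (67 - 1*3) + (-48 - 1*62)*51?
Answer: -5546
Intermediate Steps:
(67 - 1*3) + (-48 - 1*62)*51 = (67 - 3) + (-48 - 62)*51 = 64 - 110*51 = 64 - 5610 = -5546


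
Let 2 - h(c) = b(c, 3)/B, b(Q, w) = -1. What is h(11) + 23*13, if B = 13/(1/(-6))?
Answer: 23477/78 ≈ 300.99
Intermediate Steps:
B = -78 (B = 13/(-⅙) = 13*(-6) = -78)
h(c) = 155/78 (h(c) = 2 - (-1)/(-78) = 2 - (-1)*(-1)/78 = 2 - 1*1/78 = 2 - 1/78 = 155/78)
h(11) + 23*13 = 155/78 + 23*13 = 155/78 + 299 = 23477/78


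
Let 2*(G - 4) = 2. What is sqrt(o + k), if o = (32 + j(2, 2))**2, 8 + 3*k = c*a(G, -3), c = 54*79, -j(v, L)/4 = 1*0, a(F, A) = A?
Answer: I*sqrt(29202)/3 ≈ 56.962*I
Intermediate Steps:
G = 5 (G = 4 + (1/2)*2 = 4 + 1 = 5)
j(v, L) = 0 (j(v, L) = -4*0 = 0)
c = 4266
k = -12806/3 (k = -8/3 + (4266*(-3))/3 = -8/3 + (1/3)*(-12798) = -8/3 - 4266 = -12806/3 ≈ -4268.7)
o = 1024 (o = (32 + 0)**2 = 32**2 = 1024)
sqrt(o + k) = sqrt(1024 - 12806/3) = sqrt(-9734/3) = I*sqrt(29202)/3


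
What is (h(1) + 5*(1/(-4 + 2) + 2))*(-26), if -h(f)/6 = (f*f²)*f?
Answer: -39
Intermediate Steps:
h(f) = -6*f⁴ (h(f) = -6*f*f²*f = -6*f³*f = -6*f⁴)
(h(1) + 5*(1/(-4 + 2) + 2))*(-26) = (-6*1⁴ + 5*(1/(-4 + 2) + 2))*(-26) = (-6*1 + 5*(1/(-2) + 2))*(-26) = (-6 + 5*(-½ + 2))*(-26) = (-6 + 5*(3/2))*(-26) = (-6 + 15/2)*(-26) = (3/2)*(-26) = -39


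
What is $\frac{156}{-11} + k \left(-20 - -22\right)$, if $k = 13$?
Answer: $\frac{130}{11} \approx 11.818$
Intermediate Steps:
$\frac{156}{-11} + k \left(-20 - -22\right) = \frac{156}{-11} + 13 \left(-20 - -22\right) = 156 \left(- \frac{1}{11}\right) + 13 \left(-20 + 22\right) = - \frac{156}{11} + 13 \cdot 2 = - \frac{156}{11} + 26 = \frac{130}{11}$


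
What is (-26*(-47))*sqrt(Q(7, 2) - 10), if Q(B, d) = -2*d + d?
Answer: 2444*I*sqrt(3) ≈ 4233.1*I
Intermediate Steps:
Q(B, d) = -d
(-26*(-47))*sqrt(Q(7, 2) - 10) = (-26*(-47))*sqrt(-1*2 - 10) = 1222*sqrt(-2 - 10) = 1222*sqrt(-12) = 1222*(2*I*sqrt(3)) = 2444*I*sqrt(3)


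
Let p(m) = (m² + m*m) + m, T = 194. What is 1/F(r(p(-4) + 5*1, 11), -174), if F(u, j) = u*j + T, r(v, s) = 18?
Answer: -1/2938 ≈ -0.00034037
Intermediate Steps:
p(m) = m + 2*m² (p(m) = (m² + m²) + m = 2*m² + m = m + 2*m²)
F(u, j) = 194 + j*u (F(u, j) = u*j + 194 = j*u + 194 = 194 + j*u)
1/F(r(p(-4) + 5*1, 11), -174) = 1/(194 - 174*18) = 1/(194 - 3132) = 1/(-2938) = -1/2938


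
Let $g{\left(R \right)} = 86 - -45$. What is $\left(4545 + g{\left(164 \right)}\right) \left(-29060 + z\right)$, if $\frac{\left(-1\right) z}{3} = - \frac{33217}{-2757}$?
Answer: $- \frac{125033233332}{919} \approx -1.3605 \cdot 10^{8}$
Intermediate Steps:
$g{\left(R \right)} = 131$ ($g{\left(R \right)} = 86 + 45 = 131$)
$z = - \frac{33217}{919}$ ($z = - 3 \left(- \frac{33217}{-2757}\right) = - 3 \left(\left(-33217\right) \left(- \frac{1}{2757}\right)\right) = \left(-3\right) \frac{33217}{2757} = - \frac{33217}{919} \approx -36.145$)
$\left(4545 + g{\left(164 \right)}\right) \left(-29060 + z\right) = \left(4545 + 131\right) \left(-29060 - \frac{33217}{919}\right) = 4676 \left(- \frac{26739357}{919}\right) = - \frac{125033233332}{919}$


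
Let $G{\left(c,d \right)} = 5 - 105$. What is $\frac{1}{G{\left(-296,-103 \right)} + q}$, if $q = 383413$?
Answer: $\frac{1}{383313} \approx 2.6088 \cdot 10^{-6}$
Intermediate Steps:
$G{\left(c,d \right)} = -100$
$\frac{1}{G{\left(-296,-103 \right)} + q} = \frac{1}{-100 + 383413} = \frac{1}{383313}$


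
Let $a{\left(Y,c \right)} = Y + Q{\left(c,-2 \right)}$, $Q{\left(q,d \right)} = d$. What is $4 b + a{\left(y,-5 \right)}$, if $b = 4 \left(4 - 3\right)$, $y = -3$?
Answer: $11$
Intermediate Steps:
$a{\left(Y,c \right)} = -2 + Y$ ($a{\left(Y,c \right)} = Y - 2 = -2 + Y$)
$b = 4$ ($b = 4 \cdot 1 = 4$)
$4 b + a{\left(y,-5 \right)} = 4 \cdot 4 - 5 = 16 - 5 = 11$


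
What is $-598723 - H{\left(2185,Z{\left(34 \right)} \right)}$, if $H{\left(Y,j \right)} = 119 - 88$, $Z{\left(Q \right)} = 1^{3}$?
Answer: $-598754$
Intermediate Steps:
$Z{\left(Q \right)} = 1$
$H{\left(Y,j \right)} = 31$ ($H{\left(Y,j \right)} = 119 - 88 = 31$)
$-598723 - H{\left(2185,Z{\left(34 \right)} \right)} = -598723 - 31 = -598754$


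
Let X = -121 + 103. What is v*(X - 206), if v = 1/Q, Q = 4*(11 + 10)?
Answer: -8/3 ≈ -2.6667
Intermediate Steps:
X = -18
Q = 84 (Q = 4*21 = 84)
v = 1/84 ≈ 0.011905
v*(X - 206) = (-18 - 206)/84 = (1/84)*(-224) = -8/3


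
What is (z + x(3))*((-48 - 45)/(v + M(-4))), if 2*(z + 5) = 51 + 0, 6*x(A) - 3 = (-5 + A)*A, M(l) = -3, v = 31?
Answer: -465/7 ≈ -66.429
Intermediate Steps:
x(A) = 1/2 + A*(-5 + A)/6 (x(A) = 1/2 + ((-5 + A)*A)/6 = 1/2 + (A*(-5 + A))/6 = 1/2 + A*(-5 + A)/6)
z = 41/2 (z = -5 + (51 + 0)/2 = -5 + (1/2)*51 = -5 + 51/2 = 41/2 ≈ 20.500)
(z + x(3))*((-48 - 45)/(v + M(-4))) = (41/2 + (1/2 - 5/6*3 + (1/6)*3**2))*((-48 - 45)/(31 - 3)) = (41/2 + (1/2 - 5/2 + (1/6)*9))*(-93/28) = (41/2 + (1/2 - 5/2 + 3/2))*(-93*1/28) = (41/2 - 1/2)*(-93/28) = 20*(-93/28) = -465/7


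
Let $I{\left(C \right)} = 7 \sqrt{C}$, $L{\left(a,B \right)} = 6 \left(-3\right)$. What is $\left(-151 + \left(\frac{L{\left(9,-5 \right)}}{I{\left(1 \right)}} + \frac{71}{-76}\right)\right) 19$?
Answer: $- \frac{82197}{28} \approx -2935.6$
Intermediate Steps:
$L{\left(a,B \right)} = -18$
$\left(-151 + \left(\frac{L{\left(9,-5 \right)}}{I{\left(1 \right)}} + \frac{71}{-76}\right)\right) 19 = \left(-151 + \left(- \frac{18}{7 \sqrt{1}} + \frac{71}{-76}\right)\right) 19 = \left(-151 + \left(- \frac{18}{7 \cdot 1} + 71 \left(- \frac{1}{76}\right)\right)\right) 19 = \left(-151 - \left(\frac{71}{76} + \frac{18}{7}\right)\right) 19 = \left(-151 - \frac{1865}{532}\right) 19 = \left(- \frac{82197}{532}\right) 19 = - \frac{82197}{28}$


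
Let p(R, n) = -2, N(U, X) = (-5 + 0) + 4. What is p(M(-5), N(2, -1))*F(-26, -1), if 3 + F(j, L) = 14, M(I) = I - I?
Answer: -22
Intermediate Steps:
N(U, X) = -1 (N(U, X) = -5 + 4 = -1)
M(I) = 0
F(j, L) = 11 (F(j, L) = -3 + 14 = 11)
p(M(-5), N(2, -1))*F(-26, -1) = -2*11 = -22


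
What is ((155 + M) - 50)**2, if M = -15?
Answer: 8100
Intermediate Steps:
((155 + M) - 50)**2 = ((155 - 15) - 50)**2 = (140 - 50)**2 = 90**2 = 8100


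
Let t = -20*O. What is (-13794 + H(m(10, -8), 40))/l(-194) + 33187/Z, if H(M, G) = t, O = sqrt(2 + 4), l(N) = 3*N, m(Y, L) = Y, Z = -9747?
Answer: 19189214/945459 + 10*sqrt(6)/291 ≈ 20.380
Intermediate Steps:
O = sqrt(6) ≈ 2.4495
t = -20*sqrt(6) ≈ -48.990
H(M, G) = -20*sqrt(6)
(-13794 + H(m(10, -8), 40))/l(-194) + 33187/Z = (-13794 - 20*sqrt(6))/((3*(-194))) + 33187/(-9747) = (-13794 - 20*sqrt(6))/(-582) + 33187*(-1/9747) = (-13794 - 20*sqrt(6))*(-1/582) - 33187/9747 = (2299/97 + 10*sqrt(6)/291) - 33187/9747 = 19189214/945459 + 10*sqrt(6)/291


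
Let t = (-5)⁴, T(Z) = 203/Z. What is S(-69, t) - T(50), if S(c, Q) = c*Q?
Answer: -2156453/50 ≈ -43129.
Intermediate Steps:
t = 625
S(c, Q) = Q*c
S(-69, t) - T(50) = 625*(-69) - 203/50 = -43125 - 203/50 = -2156453/50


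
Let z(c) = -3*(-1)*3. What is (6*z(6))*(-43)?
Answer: -2322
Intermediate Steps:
z(c) = 9 (z(c) = 3*3 = 9)
(6*z(6))*(-43) = (6*9)*(-43) = 54*(-43) = -2322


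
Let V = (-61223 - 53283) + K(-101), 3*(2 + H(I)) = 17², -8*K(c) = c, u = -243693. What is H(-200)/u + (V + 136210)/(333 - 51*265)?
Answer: -42347463985/25698889008 ≈ -1.6478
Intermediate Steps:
K(c) = -c/8
H(I) = 283/3 (H(I) = -2 + (⅓)*17² = -2 + (⅓)*289 = -2 + 289/3 = 283/3)
V = -915947/8 (V = (-61223 - 53283) - ⅛*(-101) = -114506 + 101/8 = -915947/8 ≈ -1.1449e+5)
H(-200)/u + (V + 136210)/(333 - 51*265) = (283/3)/(-243693) + (-915947/8 + 136210)/(333 - 51*265) = (283/3)*(-1/243693) + 173733/(8*(333 - 13515)) = -283/731079 + (173733/8)/(-13182) = -283/731079 + (173733/8)*(-1/13182) = -283/731079 - 57911/35152 = -42347463985/25698889008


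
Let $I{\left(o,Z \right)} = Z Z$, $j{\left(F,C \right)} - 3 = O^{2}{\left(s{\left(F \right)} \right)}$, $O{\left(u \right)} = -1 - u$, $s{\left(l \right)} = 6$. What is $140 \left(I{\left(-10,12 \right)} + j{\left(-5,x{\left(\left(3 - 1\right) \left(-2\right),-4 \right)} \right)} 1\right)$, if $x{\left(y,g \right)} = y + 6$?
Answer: $27440$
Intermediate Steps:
$x{\left(y,g \right)} = 6 + y$
$j{\left(F,C \right)} = 52$ ($j{\left(F,C \right)} = 3 + \left(-1 - 6\right)^{2} = 3 + \left(-7\right)^{2} = 3 + 49 = 52$)
$I{\left(o,Z \right)} = Z^{2}$
$140 \left(I{\left(-10,12 \right)} + j{\left(-5,x{\left(\left(3 - 1\right) \left(-2\right),-4 \right)} \right)} 1\right) = 140 \left(12^{2} + 52 \cdot 1\right) = 140 \left(144 + 52\right) = 140 \cdot 196 = 27440$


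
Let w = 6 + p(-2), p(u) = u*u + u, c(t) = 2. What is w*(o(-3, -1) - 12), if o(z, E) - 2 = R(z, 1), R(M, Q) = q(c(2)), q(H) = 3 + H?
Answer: -40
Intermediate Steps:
R(M, Q) = 5 (R(M, Q) = 3 + 2 = 5)
p(u) = u + u² (p(u) = u² + u = u + u²)
o(z, E) = 7 (o(z, E) = 2 + 5 = 7)
w = 8 (w = 6 - 2*(1 - 2) = 6 - 2*(-1) = 6 + 2 = 8)
w*(o(-3, -1) - 12) = 8*(7 - 12) = 8*(-5) = -40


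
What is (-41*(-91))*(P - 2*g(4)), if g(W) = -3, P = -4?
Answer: 7462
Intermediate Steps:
(-41*(-91))*(P - 2*g(4)) = (-41*(-91))*(-4 - 2*(-3)) = 3731*(-4 + 6) = 3731*2 = 7462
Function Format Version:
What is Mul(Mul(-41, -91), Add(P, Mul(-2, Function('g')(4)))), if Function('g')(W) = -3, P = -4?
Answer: 7462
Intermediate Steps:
Mul(Mul(-41, -91), Add(P, Mul(-2, Function('g')(4)))) = Mul(Mul(-41, -91), Add(-4, Mul(-2, -3))) = Mul(3731, Add(-4, 6)) = Mul(3731, 2) = 7462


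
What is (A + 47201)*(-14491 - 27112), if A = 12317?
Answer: -2476127354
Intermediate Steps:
(A + 47201)*(-14491 - 27112) = (12317 + 47201)*(-14491 - 27112) = 59518*(-41603) = -2476127354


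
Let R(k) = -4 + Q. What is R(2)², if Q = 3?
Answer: 1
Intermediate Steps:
R(k) = -1 (R(k) = -4 + 3 = -1)
R(2)² = (-1)² = 1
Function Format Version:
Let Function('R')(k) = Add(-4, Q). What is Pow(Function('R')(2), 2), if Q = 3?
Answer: 1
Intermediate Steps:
Function('R')(k) = -1 (Function('R')(k) = Add(-4, 3) = -1)
Pow(Function('R')(2), 2) = Pow(-1, 2) = 1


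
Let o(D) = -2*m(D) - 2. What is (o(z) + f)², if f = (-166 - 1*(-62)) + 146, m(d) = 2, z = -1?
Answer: 1296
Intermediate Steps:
o(D) = -6 (o(D) = -2*2 - 2 = -4 - 2 = -6)
f = 42 (f = (-166 + 62) + 146 = -104 + 146 = 42)
(o(z) + f)² = (-6 + 42)² = 36² = 1296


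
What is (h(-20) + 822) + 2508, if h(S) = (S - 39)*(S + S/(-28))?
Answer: 31275/7 ≈ 4467.9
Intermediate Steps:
h(S) = 27*S*(-39 + S)/28 (h(S) = (-39 + S)*(S + S*(-1/28)) = (-39 + S)*(S - S/28) = (-39 + S)*(27*S/28) = 27*S*(-39 + S)/28)
(h(-20) + 822) + 2508 = ((27/28)*(-20)*(-39 - 20) + 822) + 2508 = ((27/28)*(-20)*(-59) + 822) + 2508 = (7965/7 + 822) + 2508 = 13719/7 + 2508 = 31275/7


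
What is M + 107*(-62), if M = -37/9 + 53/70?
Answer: -4181533/630 ≈ -6637.4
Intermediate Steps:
M = -2113/630 (M = -37*⅑ + 53*(1/70) = -37/9 + 53/70 = -2113/630 ≈ -3.3540)
M + 107*(-62) = -2113/630 + 107*(-62) = -2113/630 - 6634 = -4181533/630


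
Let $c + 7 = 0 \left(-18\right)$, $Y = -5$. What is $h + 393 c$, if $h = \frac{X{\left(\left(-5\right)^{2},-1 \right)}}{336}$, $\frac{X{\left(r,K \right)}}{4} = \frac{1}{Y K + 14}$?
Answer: $- \frac{4390595}{1596} \approx -2751.0$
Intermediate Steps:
$c = -7$ ($c = -7 + 0 \left(-18\right) = -7 + 0 = -7$)
$X{\left(r,K \right)} = \frac{4}{14 - 5 K}$ ($X{\left(r,K \right)} = \frac{4}{- 5 K + 14} = \frac{4}{14 - 5 K}$)
$h = \frac{1}{1596}$ ($h = \frac{4 \frac{1}{14 - -5}}{336} = \frac{4}{14 + 5} \cdot \frac{1}{336} = \frac{4}{19} \cdot \frac{1}{336} = \frac{1}{1596} \approx 0.00062657$)
$h + 393 c = \frac{1}{1596} + 393 \left(-7\right) = \frac{1}{1596} - 2751 = - \frac{4390595}{1596}$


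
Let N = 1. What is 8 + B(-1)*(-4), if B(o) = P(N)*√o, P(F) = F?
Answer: 8 - 4*I ≈ 8.0 - 4.0*I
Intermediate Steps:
B(o) = √o (B(o) = 1*√o = √o)
8 + B(-1)*(-4) = 8 + √(-1)*(-4) = 8 + I*(-4) = 8 - 4*I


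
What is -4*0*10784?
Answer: 0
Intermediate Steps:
-4*0*10784 = 0*10784 = 0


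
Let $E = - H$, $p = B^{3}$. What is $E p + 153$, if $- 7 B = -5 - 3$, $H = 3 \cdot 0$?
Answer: $153$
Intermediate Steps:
$H = 0$
$B = \frac{8}{7}$ ($B = - \frac{-5 - 3}{7} = \left(- \frac{1}{7}\right) \left(-8\right) = \frac{8}{7} \approx 1.1429$)
$p = \frac{512}{343}$ ($p = \left(\frac{8}{7}\right)^{3} = \frac{512}{343} \approx 1.4927$)
$E = 0$ ($E = \left(-1\right) 0 = 0$)
$E p + 153 = 0 \cdot \frac{512}{343} + 153 = 0 + 153 = 153$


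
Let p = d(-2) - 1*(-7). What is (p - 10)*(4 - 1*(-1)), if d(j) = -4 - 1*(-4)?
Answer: -15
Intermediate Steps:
d(j) = 0 (d(j) = -4 + 4 = 0)
p = 7 (p = 0 - 1*(-7) = 0 + 7 = 7)
(p - 10)*(4 - 1*(-1)) = (7 - 10)*(4 - 1*(-1)) = -3*(4 + 1) = -3*5 = -15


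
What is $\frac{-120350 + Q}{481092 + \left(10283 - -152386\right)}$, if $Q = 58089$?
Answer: $- \frac{62261}{643761} \approx -0.096714$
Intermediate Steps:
$\frac{-120350 + Q}{481092 + \left(10283 - -152386\right)} = \frac{-120350 + 58089}{481092 + \left(10283 - -152386\right)} = - \frac{62261}{481092 + \left(10283 + 152386\right)} = - \frac{62261}{481092 + 162669} = - \frac{62261}{643761}$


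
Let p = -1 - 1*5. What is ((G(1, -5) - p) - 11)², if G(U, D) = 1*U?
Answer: 16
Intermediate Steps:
G(U, D) = U
p = -6 (p = -1 - 5 = -6)
((G(1, -5) - p) - 11)² = ((1 - 1*(-6)) - 11)² = ((1 + 6) - 11)² = (7 - 11)² = (-4)² = 16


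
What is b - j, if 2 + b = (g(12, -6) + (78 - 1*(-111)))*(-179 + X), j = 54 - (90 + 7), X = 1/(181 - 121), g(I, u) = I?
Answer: -718693/20 ≈ -35935.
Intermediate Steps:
X = 1/60 ≈ 0.016667
j = -43 (j = 54 - 1*97 = 54 - 97 = -43)
b = -719553/20 (b = -2 + (12 + (78 - 1*(-111)))*(-179 + 1/60) = -2 + (12 + (78 + 111))*(-10739/60) = -2 + (12 + 189)*(-10739/60) = -2 + 201*(-10739/60) = -2 - 719513/20 = -719553/20 ≈ -35978.)
b - j = -719553/20 - 1*(-43) = -719553/20 + 43 = -718693/20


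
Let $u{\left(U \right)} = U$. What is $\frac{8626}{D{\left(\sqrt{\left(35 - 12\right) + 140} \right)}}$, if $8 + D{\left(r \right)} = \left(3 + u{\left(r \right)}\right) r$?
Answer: $\frac{668515}{11279} - \frac{12939 \sqrt{163}}{11279} \approx 44.625$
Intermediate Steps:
$D{\left(r \right)} = -8 + r \left(3 + r\right)$ ($D{\left(r \right)} = -8 + \left(3 + r\right) r = -8 + r \left(3 + r\right)$)
$\frac{8626}{D{\left(\sqrt{\left(35 - 12\right) + 140} \right)}} = \frac{8626}{-8 + \left(\sqrt{\left(35 - 12\right) + 140}\right)^{2} + 3 \sqrt{\left(35 - 12\right) + 140}} = \frac{8626}{-8 + \left(\sqrt{23 + 140}\right)^{2} + 3 \sqrt{23 + 140}} = \frac{8626}{-8 + \left(\sqrt{163}\right)^{2} + 3 \sqrt{163}} = \frac{8626}{-8 + 163 + 3 \sqrt{163}} = \frac{8626}{155 + 3 \sqrt{163}}$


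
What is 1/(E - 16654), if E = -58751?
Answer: -1/75405 ≈ -1.3262e-5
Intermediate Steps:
1/(E - 16654) = 1/(-58751 - 16654) = 1/(-75405) = -1/75405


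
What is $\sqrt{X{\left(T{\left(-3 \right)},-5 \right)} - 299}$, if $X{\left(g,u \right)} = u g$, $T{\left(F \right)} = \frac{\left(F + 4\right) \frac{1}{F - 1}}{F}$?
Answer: $\frac{i \sqrt{10779}}{6} \approx 17.304 i$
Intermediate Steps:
$T{\left(F \right)} = \frac{4 + F}{F \left(-1 + F\right)}$ ($T{\left(F \right)} = \frac{\left(4 + F\right) \frac{1}{-1 + F}}{F} = \frac{\frac{1}{-1 + F} \left(4 + F\right)}{F} = \frac{4 + F}{F \left(-1 + F\right)}$)
$X{\left(g,u \right)} = g u$
$\sqrt{X{\left(T{\left(-3 \right)},-5 \right)} - 299} = \sqrt{\frac{4 - 3}{\left(-3\right) \left(-1 - 3\right)} \left(-5\right) - 299} = \sqrt{\left(- \frac{1}{3}\right) \frac{1}{-4} \cdot 1 \left(-5\right) - 299} = \sqrt{\left(- \frac{1}{3}\right) \left(- \frac{1}{4}\right) 1 \left(-5\right) - 299} = \sqrt{\frac{1}{12} \left(-5\right) - 299} = \sqrt{- \frac{5}{12} - 299} = \sqrt{- \frac{3593}{12}} = \frac{i \sqrt{10779}}{6}$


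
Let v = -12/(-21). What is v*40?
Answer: 160/7 ≈ 22.857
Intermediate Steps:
v = 4/7 (v = -12*(-1/21) = 4/7 ≈ 0.57143)
v*40 = (4/7)*40 = 160/7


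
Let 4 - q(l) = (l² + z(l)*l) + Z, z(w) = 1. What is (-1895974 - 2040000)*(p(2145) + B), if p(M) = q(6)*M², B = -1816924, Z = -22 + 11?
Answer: 496108264504426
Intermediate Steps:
Z = -11
q(l) = 15 - l - l² (q(l) = 4 - ((l² + 1*l) - 11) = 4 - ((l² + l) - 11) = 4 - ((l + l²) - 11) = 4 - (-11 + l + l²) = 4 + (11 - l - l²) = 15 - l - l²)
p(M) = -27*M² (p(M) = (15 - 1*6 - 1*6²)*M² = (15 - 6 - 1*36)*M² = (15 - 6 - 36)*M² = -27*M²)
(-1895974 - 2040000)*(p(2145) + B) = (-1895974 - 2040000)*(-27*2145² - 1816924) = -3935974*(-27*4601025 - 1816924) = -3935974*(-124227675 - 1816924) = -3935974*(-126044599) = 496108264504426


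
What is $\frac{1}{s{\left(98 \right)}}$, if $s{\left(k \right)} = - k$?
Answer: $- \frac{1}{98} \approx -0.010204$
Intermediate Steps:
$\frac{1}{s{\left(98 \right)}} = \frac{1}{\left(-1\right) 98} = \frac{1}{-98} = - \frac{1}{98}$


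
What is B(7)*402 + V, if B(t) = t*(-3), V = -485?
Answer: -8927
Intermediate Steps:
B(t) = -3*t
B(7)*402 + V = -3*7*402 - 485 = -21*402 - 485 = -8442 - 485 = -8927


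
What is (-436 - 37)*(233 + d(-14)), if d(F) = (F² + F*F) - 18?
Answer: -287111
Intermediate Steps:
d(F) = -18 + 2*F² (d(F) = (F² + F²) - 18 = 2*F² - 18 = -18 + 2*F²)
(-436 - 37)*(233 + d(-14)) = (-436 - 37)*(233 + (-18 + 2*(-14)²)) = -473*(233 + (-18 + 2*196)) = -473*(233 + (-18 + 392)) = -473*(233 + 374) = -473*607 = -287111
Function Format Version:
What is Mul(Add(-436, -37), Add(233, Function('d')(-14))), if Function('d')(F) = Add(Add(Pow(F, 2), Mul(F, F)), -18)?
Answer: -287111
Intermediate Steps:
Function('d')(F) = Add(-18, Mul(2, Pow(F, 2))) (Function('d')(F) = Add(Add(Pow(F, 2), Pow(F, 2)), -18) = Add(Mul(2, Pow(F, 2)), -18) = Add(-18, Mul(2, Pow(F, 2))))
Mul(Add(-436, -37), Add(233, Function('d')(-14))) = Mul(Add(-436, -37), Add(233, Add(-18, Mul(2, Pow(-14, 2))))) = Mul(-473, Add(233, Add(-18, Mul(2, 196)))) = Mul(-473, Add(233, Add(-18, 392))) = Mul(-473, Add(233, 374)) = Mul(-473, 607) = -287111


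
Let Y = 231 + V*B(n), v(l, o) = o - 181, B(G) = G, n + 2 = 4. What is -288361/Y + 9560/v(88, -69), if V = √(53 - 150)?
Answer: (-1912*√97 + 7429861*I)/(25*(-231*I + 2*√97)) ≈ -1277.5 + 105.68*I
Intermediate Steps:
n = 2 (n = -2 + 4 = 2)
v(l, o) = -181 + o
V = I*√97 (V = √(-97) = I*√97 ≈ 9.8489*I)
Y = 231 + 2*I*√97 (Y = 231 + (I*√97)*2 = 231 + 2*I*√97 ≈ 231.0 + 19.698*I)
-288361/Y + 9560/v(88, -69) = -288361/(231 + 2*I*√97) + 9560/(-181 - 69) = -288361/(231 + 2*I*√97) + 9560/(-250) = -288361/(231 + 2*I*√97) + 9560*(-1/250) = -288361/(231 + 2*I*√97) - 956/25 = -956/25 - 288361/(231 + 2*I*√97)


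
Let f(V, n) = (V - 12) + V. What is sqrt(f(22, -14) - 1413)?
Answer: I*sqrt(1381) ≈ 37.162*I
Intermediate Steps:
f(V, n) = -12 + 2*V (f(V, n) = (-12 + V) + V = -12 + 2*V)
sqrt(f(22, -14) - 1413) = sqrt((-12 + 2*22) - 1413) = sqrt((-12 + 44) - 1413) = sqrt(32 - 1413) = sqrt(-1381) = I*sqrt(1381)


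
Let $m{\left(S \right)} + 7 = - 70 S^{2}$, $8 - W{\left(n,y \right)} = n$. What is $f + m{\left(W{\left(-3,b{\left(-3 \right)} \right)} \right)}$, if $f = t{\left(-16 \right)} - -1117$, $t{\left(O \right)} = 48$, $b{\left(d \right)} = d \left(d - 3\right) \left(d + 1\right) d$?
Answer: $-7312$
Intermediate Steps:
$b{\left(d \right)} = d^{2} \left(1 + d\right) \left(-3 + d\right)$ ($b{\left(d \right)} = d \left(-3 + d\right) \left(1 + d\right) d = d \left(1 + d\right) \left(-3 + d\right) d = d^{2} \left(1 + d\right) \left(-3 + d\right)$)
$W{\left(n,y \right)} = 8 - n$
$m{\left(S \right)} = -7 - 70 S^{2}$
$f = 1165$ ($f = 48 - -1117 = 48 + 1117 = 1165$)
$f + m{\left(W{\left(-3,b{\left(-3 \right)} \right)} \right)} = 1165 - \left(7 + 70 \left(8 - -3\right)^{2}\right) = 1165 - \left(7 + 70 \left(8 + 3\right)^{2}\right) = 1165 - \left(7 + 70 \cdot 11^{2}\right) = 1165 - 8477 = -7312$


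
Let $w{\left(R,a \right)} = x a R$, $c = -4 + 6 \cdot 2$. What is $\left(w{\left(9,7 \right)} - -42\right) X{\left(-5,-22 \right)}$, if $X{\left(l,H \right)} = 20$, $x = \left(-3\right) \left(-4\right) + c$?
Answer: $26040$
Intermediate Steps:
$c = 8$ ($c = -4 + 12 = 8$)
$x = 20$ ($x = \left(-3\right) \left(-4\right) + 8 = 12 + 8 = 20$)
$w{\left(R,a \right)} = 20 R a$ ($w{\left(R,a \right)} = 20 a R = 20 R a$)
$\left(w{\left(9,7 \right)} - -42\right) X{\left(-5,-22 \right)} = \left(20 \cdot 9 \cdot 7 - -42\right) 20 = \left(1260 + 42\right) 20 = 1302 \cdot 20 = 26040$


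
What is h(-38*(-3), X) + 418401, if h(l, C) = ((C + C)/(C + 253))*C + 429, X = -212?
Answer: 17261918/41 ≈ 4.2102e+5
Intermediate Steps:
h(l, C) = 429 + 2*C**2/(253 + C) (h(l, C) = ((2*C)/(253 + C))*C + 429 = (2*C/(253 + C))*C + 429 = 2*C**2/(253 + C) + 429 = 429 + 2*C**2/(253 + C))
h(-38*(-3), X) + 418401 = (108537 + 2*(-212)**2 + 429*(-212))/(253 - 212) + 418401 = (108537 + 2*44944 - 90948)/41 + 418401 = (108537 + 89888 - 90948)/41 + 418401 = (1/41)*107477 + 418401 = 107477/41 + 418401 = 17261918/41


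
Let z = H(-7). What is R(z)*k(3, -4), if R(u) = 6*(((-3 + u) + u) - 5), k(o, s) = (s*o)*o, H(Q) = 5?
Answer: -432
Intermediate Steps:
z = 5
k(o, s) = s*o² (k(o, s) = (o*s)*o = s*o²)
R(u) = -48 + 12*u (R(u) = 6*((-3 + 2*u) - 5) = 6*(-8 + 2*u) = -48 + 12*u)
R(z)*k(3, -4) = (-48 + 12*5)*(-4*3²) = (-48 + 60)*(-4*9) = 12*(-36) = -432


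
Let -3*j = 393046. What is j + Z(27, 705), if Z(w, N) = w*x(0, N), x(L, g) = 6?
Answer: -392560/3 ≈ -1.3085e+5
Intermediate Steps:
j = -393046/3 (j = -1/3*393046 = -393046/3 ≈ -1.3102e+5)
Z(w, N) = 6*w (Z(w, N) = w*6 = 6*w)
j + Z(27, 705) = -393046/3 + 6*27 = -393046/3 + 162 = -392560/3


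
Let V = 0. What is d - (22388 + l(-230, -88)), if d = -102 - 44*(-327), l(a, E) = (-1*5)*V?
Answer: -8102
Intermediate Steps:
l(a, E) = 0 (l(a, E) = -1*5*0 = -5*0 = 0)
d = 14286 (d = -102 + 14388 = 14286)
d - (22388 + l(-230, -88)) = 14286 - (22388 + 0) = 14286 - 1*22388 = 14286 - 22388 = -8102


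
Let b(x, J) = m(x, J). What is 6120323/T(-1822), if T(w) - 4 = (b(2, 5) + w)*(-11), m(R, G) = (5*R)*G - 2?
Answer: 6120323/19518 ≈ 313.57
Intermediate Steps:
m(R, G) = -2 + 5*G*R (m(R, G) = 5*G*R - 2 = -2 + 5*G*R)
b(x, J) = -2 + 5*J*x
T(w) = -524 - 11*w (T(w) = 4 + ((-2 + 5*5*2) + w)*(-11) = 4 + ((-2 + 50) + w)*(-11) = 4 + (48 + w)*(-11) = 4 + (-528 - 11*w) = -524 - 11*w)
6120323/T(-1822) = 6120323/(-524 - 11*(-1822)) = 6120323/(-524 + 20042) = 6120323/19518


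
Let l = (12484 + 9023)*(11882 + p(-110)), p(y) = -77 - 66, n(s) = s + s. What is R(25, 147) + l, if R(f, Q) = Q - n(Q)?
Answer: 252470526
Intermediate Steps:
n(s) = 2*s
p(y) = -143
R(f, Q) = -Q (R(f, Q) = Q - 2*Q = -Q)
l = 252470673 (l = (12484 + 9023)*(11882 - 143) = 21507*11739 = 252470673)
R(25, 147) + l = -1*147 + 252470673 = -147 + 252470673 = 252470526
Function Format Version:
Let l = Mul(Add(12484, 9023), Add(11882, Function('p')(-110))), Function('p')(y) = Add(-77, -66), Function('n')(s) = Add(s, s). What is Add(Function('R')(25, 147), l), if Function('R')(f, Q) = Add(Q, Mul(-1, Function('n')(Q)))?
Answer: 252470526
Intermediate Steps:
Function('n')(s) = Mul(2, s)
Function('p')(y) = -143
Function('R')(f, Q) = Mul(-1, Q) (Function('R')(f, Q) = Add(Q, Mul(-1, Mul(2, Q))) = Add(Q, Mul(-2, Q)) = Mul(-1, Q))
l = 252470673 (l = Mul(Add(12484, 9023), Add(11882, -143)) = Mul(21507, 11739) = 252470673)
Add(Function('R')(25, 147), l) = Add(Mul(-1, 147), 252470673) = Add(-147, 252470673) = 252470526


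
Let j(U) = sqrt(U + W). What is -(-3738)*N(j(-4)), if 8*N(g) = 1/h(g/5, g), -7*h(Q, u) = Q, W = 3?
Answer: 65415*I/4 ≈ 16354.0*I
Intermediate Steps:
h(Q, u) = -Q/7
j(U) = sqrt(3 + U) (j(U) = sqrt(U + 3) = sqrt(3 + U))
N(g) = -35/(8*g) (N(g) = 1/(8*((-g/(7*5)))) = 1/(8*((-g/35))) = (-35/g)/8 = -35/(8*g))
-(-3738)*N(j(-4)) = -(-3738)*(-35/(8*sqrt(3 - 4))) = -(-3738)*(-35*(-I)/8) = -(-3738)*(-(-35)*I/8) = -(-3738)*35*I/8 = -(-65415)*I/4 = 65415*I/4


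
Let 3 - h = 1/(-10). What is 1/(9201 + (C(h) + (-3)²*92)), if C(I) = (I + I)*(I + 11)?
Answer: 50/505821 ≈ 9.8849e-5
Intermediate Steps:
h = 31/10 (h = 3 - 1/(-10) = 3 - 1*(-⅒) = 3 + ⅒ = 31/10 ≈ 3.1000)
C(I) = 2*I*(11 + I) (C(I) = (2*I)*(11 + I) = 2*I*(11 + I))
1/(9201 + (C(h) + (-3)²*92)) = 1/(9201 + (2*(31/10)*(11 + 31/10) + (-3)²*92)) = 1/(9201 + (2*(31/10)*(141/10) + 9*92)) = 1/(9201 + (4371/50 + 828)) = 1/(9201 + 45771/50) = 1/(505821/50) = 50/505821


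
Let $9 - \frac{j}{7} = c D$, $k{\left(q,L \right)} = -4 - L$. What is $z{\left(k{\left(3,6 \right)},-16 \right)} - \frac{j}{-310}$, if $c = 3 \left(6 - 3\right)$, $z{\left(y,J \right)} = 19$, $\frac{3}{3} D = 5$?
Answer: $\frac{2819}{155} \approx 18.187$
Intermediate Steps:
$D = 5$
$c = 9$ ($c = 3 \cdot 3 = 9$)
$j = -252$ ($j = 63 - 7 \cdot 9 \cdot 5 = 63 - 315 = -252$)
$z{\left(k{\left(3,6 \right)},-16 \right)} - \frac{j}{-310} = 19 - - \frac{252}{-310} = 19 - \left(-252\right) \left(- \frac{1}{310}\right) = 19 - \frac{126}{155} = \frac{2819}{155}$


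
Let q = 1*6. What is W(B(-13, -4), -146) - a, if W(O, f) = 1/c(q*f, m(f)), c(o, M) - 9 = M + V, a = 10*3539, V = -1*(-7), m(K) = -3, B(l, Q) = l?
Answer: -460069/13 ≈ -35390.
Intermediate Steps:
V = 7
q = 6
a = 35390
c(o, M) = 16 + M (c(o, M) = 9 + (M + 7) = 9 + (7 + M) = 16 + M)
W(O, f) = 1/13 (W(O, f) = 1/(16 - 3) = 1/13)
W(B(-13, -4), -146) - a = 1/13 - 1*35390 = 1/13 - 35390 = -460069/13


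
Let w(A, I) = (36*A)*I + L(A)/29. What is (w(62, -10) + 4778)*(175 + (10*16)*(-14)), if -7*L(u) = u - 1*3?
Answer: 1050520075/29 ≈ 3.6225e+7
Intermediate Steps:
L(u) = 3/7 - u/7 (L(u) = -(u - 1*3)/7 = -(u - 3)/7 = -(-3 + u)/7 = 3/7 - u/7)
w(A, I) = 3/203 - A/203 + 36*A*I (w(A, I) = (36*A)*I + (3/7 - A/7)/29 = 36*A*I + (3/7 - A/7)*(1/29) = 36*A*I + (3/203 - A/203) = 3/203 - A/203 + 36*A*I)
(w(62, -10) + 4778)*(175 + (10*16)*(-14)) = ((3/203 - 1/203*62 + 36*62*(-10)) + 4778)*(175 + (10*16)*(-14)) = ((3/203 - 62/203 - 22320) + 4778)*(175 + 160*(-14)) = (-4531019/203 + 4778)*(175 - 2240) = -3561085/203*(-2065) = 1050520075/29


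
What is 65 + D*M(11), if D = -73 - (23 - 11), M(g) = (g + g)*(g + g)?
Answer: -41075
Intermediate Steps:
M(g) = 4*g² (M(g) = (2*g)*(2*g) = 4*g²)
D = -85 (D = -73 - 1*12 = -73 - 12 = -85)
65 + D*M(11) = 65 - 340*11² = 65 - 340*121 = 65 - 85*484 = 65 - 41140 = -41075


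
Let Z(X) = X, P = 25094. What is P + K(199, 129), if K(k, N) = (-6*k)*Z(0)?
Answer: 25094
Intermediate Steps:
K(k, N) = 0 (K(k, N) = -6*k*0 = 0)
P + K(199, 129) = 25094 + 0 = 25094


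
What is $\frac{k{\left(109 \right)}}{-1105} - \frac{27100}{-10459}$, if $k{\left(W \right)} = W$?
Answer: $\frac{28805469}{11557195} \approx 2.4924$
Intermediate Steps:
$\frac{k{\left(109 \right)}}{-1105} - \frac{27100}{-10459} = \frac{109}{-1105} - \frac{27100}{-10459} = 109 \left(- \frac{1}{1105}\right) - - \frac{27100}{10459} = - \frac{109}{1105} + \frac{27100}{10459} = \frac{28805469}{11557195}$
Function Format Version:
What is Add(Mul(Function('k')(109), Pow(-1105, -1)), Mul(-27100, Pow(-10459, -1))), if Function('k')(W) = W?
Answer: Rational(28805469, 11557195) ≈ 2.4924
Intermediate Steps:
Add(Mul(Function('k')(109), Pow(-1105, -1)), Mul(-27100, Pow(-10459, -1))) = Add(Mul(109, Pow(-1105, -1)), Mul(-27100, Pow(-10459, -1))) = Add(Mul(109, Rational(-1, 1105)), Mul(-27100, Rational(-1, 10459))) = Add(Rational(-109, 1105), Rational(27100, 10459)) = Rational(28805469, 11557195)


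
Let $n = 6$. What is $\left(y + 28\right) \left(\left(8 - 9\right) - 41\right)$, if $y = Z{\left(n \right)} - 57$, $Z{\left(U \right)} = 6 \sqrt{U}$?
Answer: $1218 - 252 \sqrt{6} \approx 600.73$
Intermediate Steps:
$y = -57 + 6 \sqrt{6}$ ($y = 6 \sqrt{6} - 57 = -57 + 6 \sqrt{6} \approx -42.303$)
$\left(y + 28\right) \left(\left(8 - 9\right) - 41\right) = \left(\left(-57 + 6 \sqrt{6}\right) + 28\right) \left(\left(8 - 9\right) - 41\right) = \left(-29 + 6 \sqrt{6}\right) \left(-1 - 41\right) = \left(-29 + 6 \sqrt{6}\right) \left(-42\right) = 1218 - 252 \sqrt{6}$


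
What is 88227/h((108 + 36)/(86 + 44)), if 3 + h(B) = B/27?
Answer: -17204265/577 ≈ -29817.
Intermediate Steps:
h(B) = -3 + B/27
88227/h((108 + 36)/(86 + 44)) = 88227/(-3 + ((108 + 36)/(86 + 44))/27) = 88227/(-3 + (144/130)/27) = 88227/(-3 + (144*(1/130))/27) = 88227/(-3 + (1/27)*(72/65)) = 88227/(-3 + 8/195) = 88227/(-577/195) = 88227*(-195/577) = -17204265/577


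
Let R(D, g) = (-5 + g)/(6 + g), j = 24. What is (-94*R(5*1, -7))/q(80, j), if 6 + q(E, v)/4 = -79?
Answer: 282/85 ≈ 3.3176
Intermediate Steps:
q(E, v) = -340 (q(E, v) = -24 + 4*(-79) = -24 - 316 = -340)
R(D, g) = (-5 + g)/(6 + g)
(-94*R(5*1, -7))/q(80, j) = -94*(-5 - 7)/(6 - 7)/(-340) = -94*(-12)/(-1)*(-1/340) = -(-94)*(-12)*(-1/340) = -94*12*(-1/340) = -1128*(-1/340) = 282/85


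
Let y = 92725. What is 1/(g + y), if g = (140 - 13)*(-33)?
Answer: 1/88534 ≈ 1.1295e-5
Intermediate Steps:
g = -4191 (g = 127*(-33) = -4191)
1/(g + y) = 1/(-4191 + 92725) = 1/88534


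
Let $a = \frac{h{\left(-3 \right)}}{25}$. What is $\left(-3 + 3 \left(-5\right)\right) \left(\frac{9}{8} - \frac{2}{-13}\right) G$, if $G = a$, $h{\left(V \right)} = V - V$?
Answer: $0$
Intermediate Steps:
$h{\left(V \right)} = 0$
$a = 0$ ($a = \frac{0}{25} = 0 \cdot \frac{1}{25} = 0$)
$G = 0$
$\left(-3 + 3 \left(-5\right)\right) \left(\frac{9}{8} - \frac{2}{-13}\right) G = \left(-3 + 3 \left(-5\right)\right) \left(\frac{9}{8} - \frac{2}{-13}\right) 0 = \left(-3 - 15\right) \left(9 \cdot \frac{1}{8} - - \frac{2}{13}\right) 0 = - 18 \left(\frac{9}{8} + \frac{2}{13}\right) 0 = \left(-18\right) \frac{133}{104} \cdot 0 = \left(- \frac{1197}{52}\right) 0 = 0$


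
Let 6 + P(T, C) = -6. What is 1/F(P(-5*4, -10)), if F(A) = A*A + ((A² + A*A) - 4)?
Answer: 1/428 ≈ 0.0023364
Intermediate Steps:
P(T, C) = -12 (P(T, C) = -6 - 6 = -12)
F(A) = -4 + 3*A² (F(A) = A² + ((A² + A²) - 4) = A² + (2*A² - 4) = A² + (-4 + 2*A²) = -4 + 3*A²)
1/F(P(-5*4, -10)) = 1/(-4 + 3*(-12)²) = 1/(-4 + 3*144) = 1/(-4 + 432) = 1/428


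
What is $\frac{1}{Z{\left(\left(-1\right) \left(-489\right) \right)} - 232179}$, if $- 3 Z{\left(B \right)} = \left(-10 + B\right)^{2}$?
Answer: $- \frac{3}{925978} \approx -3.2398 \cdot 10^{-6}$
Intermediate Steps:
$Z{\left(B \right)} = - \frac{\left(-10 + B\right)^{2}}{3}$
$\frac{1}{Z{\left(\left(-1\right) \left(-489\right) \right)} - 232179} = \frac{1}{- \frac{\left(-10 - -489\right)^{2}}{3} - 232179} = \frac{1}{- \frac{\left(-10 + 489\right)^{2}}{3} - 232179} = \frac{1}{- \frac{479^{2}}{3} - 232179} = \frac{1}{\left(- \frac{1}{3}\right) 229441 - 232179} = \frac{1}{- \frac{229441}{3} - 232179} = \frac{1}{- \frac{925978}{3}} = - \frac{3}{925978}$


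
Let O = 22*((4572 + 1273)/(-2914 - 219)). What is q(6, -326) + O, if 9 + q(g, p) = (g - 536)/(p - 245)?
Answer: -87864887/1788943 ≈ -49.116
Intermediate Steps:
q(g, p) = -9 + (-536 + g)/(-245 + p) (q(g, p) = -9 + (g - 536)/(p - 245) = -9 + (-536 + g)/(-245 + p))
O = -128590/3133 (O = 22*(5845/(-3133)) = 22*(5845*(-1/3133)) = 22*(-5845/3133) = -128590/3133 ≈ -41.044)
q(6, -326) + O = (1669 + 6 - 9*(-326))/(-245 - 326) - 128590/3133 = (1669 + 6 + 2934)/(-571) - 128590/3133 = -1/571*4609 - 128590/3133 = -4609/571 - 128590/3133 = -87864887/1788943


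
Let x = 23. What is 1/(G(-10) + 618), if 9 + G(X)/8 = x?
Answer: 1/730 ≈ 0.0013699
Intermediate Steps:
G(X) = 112 (G(X) = -72 + 8*23 = -72 + 184 = 112)
1/(G(-10) + 618) = 1/(112 + 618) = 1/730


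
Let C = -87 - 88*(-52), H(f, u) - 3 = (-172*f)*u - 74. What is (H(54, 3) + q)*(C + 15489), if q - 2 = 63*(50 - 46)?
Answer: -553011018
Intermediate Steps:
H(f, u) = -71 - 172*f*u (H(f, u) = 3 + ((-172*f)*u - 74) = 3 + (-172*f*u - 74) = 3 + (-74 - 172*f*u) = -71 - 172*f*u)
C = 4489 (C = -87 + 4576 = 4489)
q = 254 (q = 2 + 63*(50 - 46) = 2 + 63*4 = 2 + 252 = 254)
(H(54, 3) + q)*(C + 15489) = ((-71 - 172*54*3) + 254)*(4489 + 15489) = ((-71 - 27864) + 254)*19978 = (-27935 + 254)*19978 = -27681*19978 = -553011018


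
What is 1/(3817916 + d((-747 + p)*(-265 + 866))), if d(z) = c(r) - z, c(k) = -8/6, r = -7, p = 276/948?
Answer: 237/1011204746 ≈ 2.3437e-7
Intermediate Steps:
p = 23/79 (p = 276*(1/948) = 23/79 ≈ 0.29114)
c(k) = -4/3 (c(k) = -8*⅙ = -4/3)
d(z) = -4/3 - z
1/(3817916 + d((-747 + p)*(-265 + 866))) = 1/(3817916 + (-4/3 - (-747 + 23/79)*(-265 + 866))) = 1/(3817916 + (-4/3 - (-58990)*601/79)) = 1/(3817916 + (-4/3 - 1*(-35452990/79))) = 1/(3817916 + (-4/3 + 35452990/79)) = 1/(3817916 + 106358654/237) = 1/(1011204746/237) = 237/1011204746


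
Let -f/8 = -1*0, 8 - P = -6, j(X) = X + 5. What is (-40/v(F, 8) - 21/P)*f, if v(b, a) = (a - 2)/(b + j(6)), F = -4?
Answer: 0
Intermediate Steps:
j(X) = 5 + X
P = 14 (P = 8 - 1*(-6) = 8 + 6 = 14)
v(b, a) = (-2 + a)/(11 + b) (v(b, a) = (a - 2)/(b + (5 + 6)) = (-2 + a)/(b + 11) = (-2 + a)/(11 + b))
f = 0 (f = -(-8)*0 = -8*0 = 0)
(-40/v(F, 8) - 21/P)*f = (-40*(11 - 4)/(-2 + 8) - 21/14)*0 = (-40/(6/7) - 21*1/14)*0 = (-40/((⅐)*6) - 3/2)*0 = (-40/6/7 - 3/2)*0 = (-40*7/6 - 3/2)*0 = (-140/3 - 3/2)*0 = -289/6*0 = 0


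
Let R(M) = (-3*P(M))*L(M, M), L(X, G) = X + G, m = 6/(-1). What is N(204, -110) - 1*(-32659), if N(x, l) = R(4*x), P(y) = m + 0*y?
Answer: 62035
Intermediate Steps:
m = -6 (m = 6*(-1) = -6)
L(X, G) = G + X
P(y) = -6 (P(y) = -6 + 0*y = -6 + 0 = -6)
R(M) = 36*M (R(M) = (-3*(-6))*(M + M) = 18*(2*M) = 36*M)
N(x, l) = 144*x (N(x, l) = 36*(4*x) = 144*x)
N(204, -110) - 1*(-32659) = 144*204 - 1*(-32659) = 29376 + 32659 = 62035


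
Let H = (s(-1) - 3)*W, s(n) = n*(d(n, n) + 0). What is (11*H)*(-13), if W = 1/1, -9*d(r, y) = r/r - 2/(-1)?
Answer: 1144/3 ≈ 381.33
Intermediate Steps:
d(r, y) = -1/3 (d(r, y) = -(r/r - 2/(-1))/9 = -(1 - 2*(-1))/9 = -(1 + 2)/9 = -1/9*3 = -1/3)
W = 1
s(n) = -n/3 (s(n) = n*(-1/3 + 0) = n*(-1/3) = -n/3)
H = -8/3 (H = (-1/3*(-1) - 3)*1 = (1/3 - 3)*1 = -8/3*1 = -8/3 ≈ -2.6667)
(11*H)*(-13) = (11*(-8/3))*(-13) = -88/3*(-13) = 1144/3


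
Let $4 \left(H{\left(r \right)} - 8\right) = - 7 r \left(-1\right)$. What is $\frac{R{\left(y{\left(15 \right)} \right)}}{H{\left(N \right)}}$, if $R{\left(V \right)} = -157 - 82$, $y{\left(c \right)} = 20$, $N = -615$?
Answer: $\frac{956}{4273} \approx 0.22373$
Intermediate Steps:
$R{\left(V \right)} = -239$
$H{\left(r \right)} = 8 + \frac{7 r}{4}$ ($H{\left(r \right)} = 8 + \frac{- 7 r \left(-1\right)}{4} = 8 + \frac{7 r}{4}$)
$\frac{R{\left(y{\left(15 \right)} \right)}}{H{\left(N \right)}} = - \frac{239}{8 + \frac{7}{4} \left(-615\right)} = - \frac{239}{8 - \frac{4305}{4}} = - \frac{239}{- \frac{4273}{4}} = \left(-239\right) \left(- \frac{4}{4273}\right) = \frac{956}{4273}$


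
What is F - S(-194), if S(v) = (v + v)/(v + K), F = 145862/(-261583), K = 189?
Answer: -102223514/1307915 ≈ -78.158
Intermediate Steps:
F = -145862/261583 (F = 145862*(-1/261583) = -145862/261583 ≈ -0.55761)
S(v) = 2*v/(189 + v) (S(v) = (v + v)/(v + 189) = (2*v)/(189 + v) = 2*v/(189 + v))
F - S(-194) = -145862/261583 - 2*(-194)/(189 - 194) = -145862/261583 - 2*(-194)/(-5) = -145862/261583 - 2*(-194)*(-1)/5 = -145862/261583 - 1*388/5 = -145862/261583 - 388/5 = -102223514/1307915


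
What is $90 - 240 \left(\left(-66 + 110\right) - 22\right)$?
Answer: $-5190$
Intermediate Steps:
$90 - 240 \left(\left(-66 + 110\right) - 22\right) = 90 - 240 \left(44 - 22\right) = 90 - 5280 = -5190$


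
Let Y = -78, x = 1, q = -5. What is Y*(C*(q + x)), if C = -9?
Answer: -2808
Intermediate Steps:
Y*(C*(q + x)) = -(-702)*(-5 + 1) = -(-702)*(-4) = -78*36 = -2808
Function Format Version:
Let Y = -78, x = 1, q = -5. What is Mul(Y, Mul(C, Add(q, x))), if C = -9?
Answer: -2808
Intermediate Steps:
Mul(Y, Mul(C, Add(q, x))) = Mul(-78, Mul(-9, Add(-5, 1))) = Mul(-78, Mul(-9, -4)) = Mul(-78, 36) = -2808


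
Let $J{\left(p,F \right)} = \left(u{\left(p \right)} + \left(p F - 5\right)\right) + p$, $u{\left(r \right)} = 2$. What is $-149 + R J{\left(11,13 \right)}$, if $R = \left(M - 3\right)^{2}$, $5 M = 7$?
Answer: $\frac{5939}{25} \approx 237.56$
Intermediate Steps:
$M = \frac{7}{5}$ ($M = \frac{1}{5} \cdot 7 = \frac{7}{5} \approx 1.4$)
$R = \frac{64}{25}$ ($R = \left(\frac{7}{5} - 3\right)^{2} = \left(- \frac{8}{5}\right)^{2} = \frac{64}{25} \approx 2.56$)
$J{\left(p,F \right)} = -3 + p + F p$ ($J{\left(p,F \right)} = \left(2 + \left(p F - 5\right)\right) + p = \left(2 + \left(F p - 5\right)\right) + p = \left(2 + \left(-5 + F p\right)\right) + p = \left(-3 + F p\right) + p = -3 + p + F p$)
$-149 + R J{\left(11,13 \right)} = -149 + \frac{64 \left(-3 + 11 + 13 \cdot 11\right)}{25} = -149 + \frac{64 \left(-3 + 11 + 143\right)}{25} = -149 + \frac{64}{25} \cdot 151 = -149 + \frac{9664}{25} = \frac{5939}{25}$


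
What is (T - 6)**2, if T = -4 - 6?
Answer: 256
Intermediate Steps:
T = -10
(T - 6)**2 = (-10 - 6)**2 = (-16)**2 = 256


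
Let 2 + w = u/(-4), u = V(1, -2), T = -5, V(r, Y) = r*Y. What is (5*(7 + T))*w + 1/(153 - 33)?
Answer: -1799/120 ≈ -14.992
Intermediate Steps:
V(r, Y) = Y*r
u = -2 (u = -2*1 = -2)
w = -3/2 (w = -2 - 2/(-4) = -2 - 2*(-¼) = -2 + ½ = -3/2 ≈ -1.5000)
(5*(7 + T))*w + 1/(153 - 33) = (5*(7 - 5))*(-3/2) + 1/(153 - 33) = (5*2)*(-3/2) + 1/120 = 10*(-3/2) + 1/120 = -15 + 1/120 = -1799/120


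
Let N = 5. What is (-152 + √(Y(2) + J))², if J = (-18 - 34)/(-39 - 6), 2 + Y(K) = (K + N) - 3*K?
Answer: (2280 - √35)²/225 ≈ 22984.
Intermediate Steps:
Y(K) = 3 - 2*K (Y(K) = -2 + ((K + 5) - 3*K) = -2 + ((5 + K) - 3*K) = -2 + (5 - 2*K) = 3 - 2*K)
J = 52/45 (J = -52/(-45) = -52*(-1/45) = 52/45 ≈ 1.1556)
(-152 + √(Y(2) + J))² = (-152 + √((3 - 2*2) + 52/45))² = (-152 + √((3 - 4) + 52/45))² = (-152 + √(-1 + 52/45))² = (-152 + √(7/45))² = (-152 + √35/15)²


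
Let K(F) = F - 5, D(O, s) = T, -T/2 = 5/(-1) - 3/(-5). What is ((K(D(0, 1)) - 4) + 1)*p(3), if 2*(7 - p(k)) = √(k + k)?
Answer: 28/5 - 2*√6/5 ≈ 4.6202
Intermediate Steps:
p(k) = 7 - √2*√k/2 (p(k) = 7 - √(k + k)/2 = 7 - √2*√k/2)
T = 44/5 (T = -2*(5/(-1) - 3/(-5)) = -2*(5*(-1) - 3*(-⅕)) = -2*(-5 + ⅗) = -2*(-22/5) = 44/5 ≈ 8.8000)
D(O, s) = 44/5
K(F) = -5 + F
((K(D(0, 1)) - 4) + 1)*p(3) = (((-5 + 44/5) - 4) + 1)*(7 - √2*√3/2) = ((19/5 - 4) + 1)*(7 - √6/2) = (-⅕ + 1)*(7 - √6/2) = 4*(7 - √6/2)/5 = 28/5 - 2*√6/5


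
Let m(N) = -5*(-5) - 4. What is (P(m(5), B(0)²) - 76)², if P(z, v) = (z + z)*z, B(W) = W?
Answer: 649636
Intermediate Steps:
m(N) = 21 (m(N) = 25 - 4 = 21)
P(z, v) = 2*z² (P(z, v) = (2*z)*z = 2*z²)
(P(m(5), B(0)²) - 76)² = (2*21² - 76)² = (2*441 - 76)² = (882 - 76)² = 806² = 649636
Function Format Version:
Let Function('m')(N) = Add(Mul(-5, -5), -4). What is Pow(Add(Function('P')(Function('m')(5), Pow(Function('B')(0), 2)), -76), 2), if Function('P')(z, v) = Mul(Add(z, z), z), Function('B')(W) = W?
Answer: 649636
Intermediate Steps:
Function('m')(N) = 21 (Function('m')(N) = Add(25, -4) = 21)
Function('P')(z, v) = Mul(2, Pow(z, 2)) (Function('P')(z, v) = Mul(Mul(2, z), z) = Mul(2, Pow(z, 2)))
Pow(Add(Function('P')(Function('m')(5), Pow(Function('B')(0), 2)), -76), 2) = Pow(Add(Mul(2, Pow(21, 2)), -76), 2) = Pow(Add(Mul(2, 441), -76), 2) = Pow(Add(882, -76), 2) = Pow(806, 2) = 649636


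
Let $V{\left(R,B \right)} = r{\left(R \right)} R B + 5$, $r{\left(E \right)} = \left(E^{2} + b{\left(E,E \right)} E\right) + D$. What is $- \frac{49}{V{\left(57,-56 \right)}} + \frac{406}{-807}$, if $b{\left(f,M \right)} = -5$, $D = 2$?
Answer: $- \frac{3843752059}{7640245869} \approx -0.50309$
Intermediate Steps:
$r{\left(E \right)} = 2 + E^{2} - 5 E$ ($r{\left(E \right)} = \left(E^{2} - 5 E\right) + 2 = 2 + E^{2} - 5 E$)
$V{\left(R,B \right)} = 5 + B R \left(2 + R^{2} - 5 R\right)$ ($V{\left(R,B \right)} = \left(2 + R^{2} - 5 R\right) R B + 5 = R \left(2 + R^{2} - 5 R\right) B + 5 = B R \left(2 + R^{2} - 5 R\right) + 5 = 5 + B R \left(2 + R^{2} - 5 R\right)$)
$- \frac{49}{V{\left(57,-56 \right)}} + \frac{406}{-807} = - \frac{49}{5 - 3192 \left(2 + 57^{2} - 285\right)} + \frac{406}{-807} = - \frac{49}{5 - 3192 \left(2 + 3249 - 285\right)} + 406 \left(- \frac{1}{807}\right) = - \frac{49}{5 - 3192 \cdot 2966} - \frac{406}{807} = - \frac{49}{5 - 9467472} - \frac{406}{807} = - \frac{49}{-9467467} - \frac{406}{807} = \left(-49\right) \left(- \frac{1}{9467467}\right) - \frac{406}{807} = \frac{49}{9467467} - \frac{406}{807} = - \frac{3843752059}{7640245869}$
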